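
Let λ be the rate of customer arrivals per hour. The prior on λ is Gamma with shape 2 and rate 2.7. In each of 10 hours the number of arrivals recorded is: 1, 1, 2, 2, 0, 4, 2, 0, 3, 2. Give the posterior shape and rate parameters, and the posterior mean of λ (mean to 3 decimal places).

Posterior: Gamma(shape=19, rate=12.7); mean ≈ 1.496

Total count ∑xᵢ = 17 over n = 10 hours.
Gamma is conjugate to the Poisson likelihood: posterior is Gamma(shape = 2+17 = 19, rate = 2.7+10 = 12.7).
E[λ | data] = 19/12.7 = 1.496.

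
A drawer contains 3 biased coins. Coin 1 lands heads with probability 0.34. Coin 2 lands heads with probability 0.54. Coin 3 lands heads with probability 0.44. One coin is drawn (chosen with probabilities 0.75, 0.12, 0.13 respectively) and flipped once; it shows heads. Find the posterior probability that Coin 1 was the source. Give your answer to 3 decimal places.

Tabulate prior·likelihood by source: [1] prior 0.75, lik 0.34, product 0.2550; [2] prior 0.12, lik 0.54, product 0.06480; [3] prior 0.13, lik 0.44, product 0.05720.
Normalizing constant = 0.37700; the posterior for Coin 1 is its product over the sum, 0.2550/0.37700 = 0.676.

Posterior probability ≈ 0.676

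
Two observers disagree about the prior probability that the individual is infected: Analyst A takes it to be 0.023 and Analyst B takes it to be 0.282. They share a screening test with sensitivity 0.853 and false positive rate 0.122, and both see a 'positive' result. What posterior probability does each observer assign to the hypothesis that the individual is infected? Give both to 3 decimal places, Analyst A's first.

Analyst A: 0.141; Analyst B: 0.733

P('+'|H) = 0.853, P('+'|¬H) = 0.122.
Analyst A: numerator 0.853·0.023 = 0.019619; evidence = 0.019619+0.122·0.977 = 0.13881; posterior = 0.141.
Analyst B: numerator 0.853·0.282 = 0.24055; evidence = 0.24055+0.122·0.718 = 0.32814; posterior = 0.733.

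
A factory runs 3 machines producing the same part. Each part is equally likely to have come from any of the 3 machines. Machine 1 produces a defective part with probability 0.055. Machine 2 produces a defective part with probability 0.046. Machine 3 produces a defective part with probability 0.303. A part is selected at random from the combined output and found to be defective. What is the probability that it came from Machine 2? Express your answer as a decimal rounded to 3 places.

Posterior probability ≈ 0.114

Tabulate prior·likelihood by source: [1] prior 0.333333, lik 0.055, product 0.01833; [2] prior 0.333333, lik 0.046, product 0.01533; [3] prior 0.333333, lik 0.303, product 0.1010.
Normalizing constant = 0.13467; the posterior for Machine 2 is its product over the sum, 0.01533/0.13467 = 0.114.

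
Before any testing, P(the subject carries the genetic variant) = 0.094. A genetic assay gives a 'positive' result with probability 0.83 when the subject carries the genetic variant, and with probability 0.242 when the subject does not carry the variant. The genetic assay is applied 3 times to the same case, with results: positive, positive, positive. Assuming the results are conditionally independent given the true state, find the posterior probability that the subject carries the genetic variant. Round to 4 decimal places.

Posterior P(H) ≈ 0.8072

Let H be the event that the subject carries the genetic variant; start with P(H) = 0.094. P('positive'|H) = 0.83, P('positive'|¬H) = 0.242.
Update on result 1 ('positive'): P(H) ← 0.83·0.0940 / (0.83·0.0940 + 0.242·0.9060) = 0.078020/0.29727 = 0.2625.
Update on result 2 ('positive'): P(H) ← 0.83·0.2625 / (0.83·0.2625 + 0.242·0.7375) = 0.21784/0.39632 = 0.5496.
Update on result 3 ('positive'): P(H) ← 0.83·0.5496 / (0.83·0.5496 + 0.242·0.4504) = 0.45620/0.56519 = 0.8072.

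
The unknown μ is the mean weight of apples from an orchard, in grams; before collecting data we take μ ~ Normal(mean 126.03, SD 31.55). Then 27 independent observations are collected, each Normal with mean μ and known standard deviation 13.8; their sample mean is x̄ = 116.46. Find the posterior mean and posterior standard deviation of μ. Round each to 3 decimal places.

With known σ, the Normal prior is conjugate. Weight on the data is w = (n/σ²)/(n/σ² + 1/τ₀²) = 0.141777/(0.141777+0.00100462) = 0.99296.
Posterior mean = w·x̄ + (1−w)·μ₀ = 0.99296·116.46 + 0.0070361·126.03 = 116.527. Posterior variance = 1/(0.141777+0.00100462) = 7.00371, so SD = 2.646.

Posterior mean ≈ 116.527; posterior SD ≈ 2.646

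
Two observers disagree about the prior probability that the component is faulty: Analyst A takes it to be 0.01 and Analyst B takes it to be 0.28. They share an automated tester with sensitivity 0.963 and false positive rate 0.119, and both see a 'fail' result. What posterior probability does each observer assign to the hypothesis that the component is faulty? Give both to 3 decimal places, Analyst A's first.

P('+'|H) = 0.963, P('+'|¬H) = 0.119.
Analyst A: numerator 0.963·0.01 = 0.0096300; evidence = 0.0096300+0.119·0.99 = 0.12744; posterior = 0.076.
Analyst B: numerator 0.963·0.28 = 0.26964; evidence = 0.26964+0.119·0.72 = 0.35532; posterior = 0.759.

Analyst A: 0.076; Analyst B: 0.759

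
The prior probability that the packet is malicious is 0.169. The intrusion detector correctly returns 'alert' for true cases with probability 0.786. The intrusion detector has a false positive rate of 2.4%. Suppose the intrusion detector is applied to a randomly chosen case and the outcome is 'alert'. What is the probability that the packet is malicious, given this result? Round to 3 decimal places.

P(H | E) ≈ 0.869

Let H be the event that the packet is malicious. P(H) = 0.169, so P(¬H) = 0.831. With E the 'alert' result, P(E|H) = 0.786 and P(E|¬H) = 0.024.
P(E) = 0.786·0.169 + 0.024·0.831 = 0.13283 + 0.019944 = 0.15278.
By Bayes' theorem, P(H|E) = 0.13283 / 0.15278 = 0.869.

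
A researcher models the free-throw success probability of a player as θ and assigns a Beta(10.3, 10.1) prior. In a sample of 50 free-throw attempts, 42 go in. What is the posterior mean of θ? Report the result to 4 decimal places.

Posterior mean ≈ 0.7429

Observing 42 successes and 8 failures updates Beta(10.3, 10.1) by adding the success and failure counts to the two shape parameters: α = 10.3+42 = 52.3, β = 10.1+8 = 18.1.
Posterior mean = α/(α+β) = 52.3/70.4 = 0.7429.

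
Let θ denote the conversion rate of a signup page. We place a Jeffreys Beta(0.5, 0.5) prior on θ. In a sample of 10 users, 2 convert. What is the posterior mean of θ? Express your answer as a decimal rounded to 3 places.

The binomial likelihood is conjugate to the Beta prior: with 2 successes and 8 failures, the posterior is Beta(0.5+2, 0.5+8) = Beta(2.5, 8.5).
E[θ | data] = 2.5/(2.5+8.5) = 0.227.

Posterior mean ≈ 0.227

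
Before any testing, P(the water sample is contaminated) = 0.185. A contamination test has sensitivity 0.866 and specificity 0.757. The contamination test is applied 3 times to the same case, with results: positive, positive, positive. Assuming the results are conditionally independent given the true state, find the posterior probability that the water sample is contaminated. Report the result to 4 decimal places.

Posterior P(H) ≈ 0.9113

With H the event that the water sample is contaminated, the joint likelihood of the observed sequence is P(data|H) = 0.866·0.866·0.866 = 0.64946 and P(data|¬H) = 0.243·0.243·0.243 = 0.014349.
Bayes: P(H|data) = 0.185·0.64946 / (0.185·0.64946 + 0.815·0.014349) = 0.12015/0.13184 = 0.9113.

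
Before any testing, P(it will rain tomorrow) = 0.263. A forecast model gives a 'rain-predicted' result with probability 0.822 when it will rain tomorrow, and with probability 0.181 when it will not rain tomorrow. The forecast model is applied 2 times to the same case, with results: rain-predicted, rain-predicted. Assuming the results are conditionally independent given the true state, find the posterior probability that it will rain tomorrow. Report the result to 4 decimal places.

With H the event that it will rain tomorrow, the joint likelihood of the observed sequence is P(data|H) = 0.822·0.822 = 0.67568 and P(data|¬H) = 0.181·0.181 = 0.032761.
Bayes: P(H|data) = 0.263·0.67568 / (0.263·0.67568 + 0.737·0.032761) = 0.17770/0.20185 = 0.8804.

Posterior P(H) ≈ 0.8804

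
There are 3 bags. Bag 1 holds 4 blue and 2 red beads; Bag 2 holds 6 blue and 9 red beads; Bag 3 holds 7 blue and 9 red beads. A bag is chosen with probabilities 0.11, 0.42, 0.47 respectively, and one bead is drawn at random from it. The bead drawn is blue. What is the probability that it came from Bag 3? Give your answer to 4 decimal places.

Tabulate prior·likelihood by source: [1] prior 0.11, lik 0.6667, product 0.07333; [2] prior 0.42, lik 0.4, product 0.1680; [3] prior 0.47, lik 0.4375, product 0.2056.
Normalizing constant = 0.44696; the posterior for Bag 3 is its product over the sum, 0.2056/0.44696 = 0.4601.

Posterior probability ≈ 0.4601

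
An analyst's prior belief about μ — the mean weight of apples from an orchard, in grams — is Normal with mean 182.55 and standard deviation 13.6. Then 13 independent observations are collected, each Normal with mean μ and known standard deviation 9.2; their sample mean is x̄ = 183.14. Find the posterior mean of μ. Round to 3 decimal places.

Posterior mean ≈ 183.120

With known σ, the Normal prior is conjugate. Weight on the data is w = (n/σ²)/(n/σ² + 1/τ₀²) = 0.153592/(0.153592+0.00540657) = 0.96600.
Posterior mean = w·x̄ + (1−w)·μ₀ = 0.96600·183.14 + 0.034004·182.55 = 183.120.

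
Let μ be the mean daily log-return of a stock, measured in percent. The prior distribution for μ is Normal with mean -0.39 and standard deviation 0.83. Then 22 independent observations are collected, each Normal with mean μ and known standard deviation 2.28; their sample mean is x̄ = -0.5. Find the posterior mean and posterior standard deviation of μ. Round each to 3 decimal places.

Posterior mean ≈ -0.472; posterior SD ≈ 0.419

Prior precision 1/τ₀² = 1/0.83² = 1.45159; data precision n/σ² = 22/2.28² = 4.23207.
Posterior precision = 1.45159 + 4.23207 = 5.68366, giving posterior SD = 1/√5.68366 = 0.419.
Posterior mean = (1.45159·-0.39 + 4.23207·-0.5) / 5.68366 = -0.472.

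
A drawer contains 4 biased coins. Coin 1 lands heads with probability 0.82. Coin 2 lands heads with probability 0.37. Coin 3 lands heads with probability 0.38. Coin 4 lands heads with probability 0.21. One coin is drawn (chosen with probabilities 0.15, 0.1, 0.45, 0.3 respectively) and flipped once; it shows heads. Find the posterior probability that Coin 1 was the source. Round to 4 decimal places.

P(heads|C1) = 0.82; P(heads|C2) = 0.37; P(heads|C3) = 0.38; P(heads|C4) = 0.21.
Prior × likelihood for each source: 0.15·0.82=0.1230, 0.1·0.37=0.03700, 0.45·0.38=0.1710, 0.3·0.21=0.06300. Summing gives P(heads) = 0.39400.
P(Coin 1 | heads) = 0.1230 / 0.39400 = 0.3122.

Posterior probability ≈ 0.3122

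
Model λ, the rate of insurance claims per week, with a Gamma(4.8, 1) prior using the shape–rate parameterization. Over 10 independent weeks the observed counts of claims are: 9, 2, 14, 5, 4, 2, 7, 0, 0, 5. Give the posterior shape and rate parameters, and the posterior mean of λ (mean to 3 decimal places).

Posterior: Gamma(shape=52.8, rate=11); mean ≈ 4.800

The Poisson likelihood adds the total count to the shape and the number of exposure periods to the rate. Here ∑xᵢ = 48 and n = 10, so shape 4.8→52.8 and rate 1→11.
Posterior mean = shape/rate = 52.8/11 = 4.800.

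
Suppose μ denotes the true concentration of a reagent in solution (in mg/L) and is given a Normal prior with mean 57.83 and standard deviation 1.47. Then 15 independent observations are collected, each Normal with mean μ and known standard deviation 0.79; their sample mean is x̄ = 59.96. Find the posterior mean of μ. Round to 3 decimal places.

With known σ, the Normal prior is conjugate. Weight on the data is w = (n/σ²)/(n/σ² + 1/τ₀²) = 24.0346/(24.0346+0.462770) = 0.98111.
Posterior mean = w·x̄ + (1−w)·μ₀ = 0.98111·59.96 + 0.018891·57.83 = 59.920.

Posterior mean ≈ 59.920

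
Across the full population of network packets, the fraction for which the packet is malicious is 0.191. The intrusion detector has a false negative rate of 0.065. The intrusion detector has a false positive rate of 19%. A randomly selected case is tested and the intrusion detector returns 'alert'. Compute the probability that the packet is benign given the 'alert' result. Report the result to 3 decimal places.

P(¬H | E) ≈ 0.463

Let H be the event that the packet is malicious. P(H) = 0.191, so P(¬H) = 0.809. With E the 'alert' result, P(E|H) = 0.935 and P(E|¬H) = 0.19.
P(E) = 0.935·0.191 + 0.19·0.809 = 0.17859 + 0.15371 = 0.33230.
By Bayes' theorem, P(H|E) = 0.17859 / 0.33230 = 0.537. Hence P(¬H|E) = 1 − 0.537 = 0.463.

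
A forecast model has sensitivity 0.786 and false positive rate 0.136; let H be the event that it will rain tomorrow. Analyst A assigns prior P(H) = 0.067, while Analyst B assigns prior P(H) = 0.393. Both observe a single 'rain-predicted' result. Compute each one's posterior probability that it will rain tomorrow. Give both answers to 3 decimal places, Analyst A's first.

P('+'|H) = 0.786, P('+'|¬H) = 0.136.
Analyst A: numerator 0.786·0.067 = 0.052662; evidence = 0.052662+0.136·0.933 = 0.17955; posterior = 0.293.
Analyst B: numerator 0.786·0.393 = 0.30890; evidence = 0.30890+0.136·0.607 = 0.39145; posterior = 0.789.

Analyst A: 0.293; Analyst B: 0.789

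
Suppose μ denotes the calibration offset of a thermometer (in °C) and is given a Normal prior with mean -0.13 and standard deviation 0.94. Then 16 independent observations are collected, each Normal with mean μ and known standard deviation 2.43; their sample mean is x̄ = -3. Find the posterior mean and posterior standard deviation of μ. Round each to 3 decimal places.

Posterior mean ≈ -2.154; posterior SD ≈ 0.510

With known σ, the Normal prior is conjugate. Weight on the data is w = (n/σ²)/(n/σ² + 1/τ₀²) = 2.70961/(2.70961+1.13173) = 0.70538.
Posterior mean = w·x̄ + (1−w)·μ₀ = 0.70538·-3 + 0.29462·-0.13 = -2.154. Posterior variance = 1/(2.70961+1.13173) = 0.260325, so SD = 0.510.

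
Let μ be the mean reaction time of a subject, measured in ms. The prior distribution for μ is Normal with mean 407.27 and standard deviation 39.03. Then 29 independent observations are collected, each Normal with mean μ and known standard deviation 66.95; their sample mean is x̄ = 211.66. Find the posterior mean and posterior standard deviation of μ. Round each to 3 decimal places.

Prior precision 1/τ₀² = 1/39.03² = 0.00065645; data precision n/σ² = 29/66.95² = 0.00646989.
Posterior precision = 0.00065645 + 0.00646989 = 0.00712634, giving posterior SD = 1/√0.00712634 = 11.846.
Posterior mean = (0.00065645·407.27 + 0.00646989·211.66) / 0.00712634 = 229.679.

Posterior mean ≈ 229.679; posterior SD ≈ 11.846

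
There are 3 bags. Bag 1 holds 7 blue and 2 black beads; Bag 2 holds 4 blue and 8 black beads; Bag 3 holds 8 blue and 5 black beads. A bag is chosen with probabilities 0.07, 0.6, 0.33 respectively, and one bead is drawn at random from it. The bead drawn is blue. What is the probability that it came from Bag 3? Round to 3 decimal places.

Tabulate prior·likelihood by source: [1] prior 0.07, lik 0.7778, product 0.05444; [2] prior 0.6, lik 0.3333, product 0.2000; [3] prior 0.33, lik 0.6154, product 0.2031.
Normalizing constant = 0.45752; the posterior for Bag 3 is its product over the sum, 0.2031/0.45752 = 0.444.

Posterior probability ≈ 0.444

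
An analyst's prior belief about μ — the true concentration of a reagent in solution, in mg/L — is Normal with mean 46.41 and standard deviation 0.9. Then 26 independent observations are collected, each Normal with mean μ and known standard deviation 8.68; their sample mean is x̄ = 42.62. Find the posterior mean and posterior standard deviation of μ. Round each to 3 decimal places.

With known σ, the Normal prior is conjugate. Weight on the data is w = (n/σ²)/(n/σ² + 1/τ₀²) = 0.345091/(0.345091+1.23457) = 0.21846.
Posterior mean = w·x̄ + (1−w)·μ₀ = 0.21846·42.62 + 0.78154·46.41 = 45.582. Posterior variance = 1/(0.345091+1.23457) = 0.633048, so SD = 0.796.

Posterior mean ≈ 45.582; posterior SD ≈ 0.796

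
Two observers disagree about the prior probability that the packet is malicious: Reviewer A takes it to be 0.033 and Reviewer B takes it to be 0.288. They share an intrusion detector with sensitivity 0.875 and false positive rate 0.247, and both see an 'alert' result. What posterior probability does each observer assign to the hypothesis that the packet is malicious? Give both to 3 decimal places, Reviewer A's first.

The likelihood ratio for an 'alert' result is 0.875/0.247 = 3.5425.
Reviewer A: prior odds 0.033/0.967 = 0.034126; posterior odds 0.12089; posterior probability 0.108.
Reviewer B: prior odds 0.288/0.712 = 0.40449; posterior odds 1.4329; posterior probability 0.589.

Reviewer A: 0.108; Reviewer B: 0.589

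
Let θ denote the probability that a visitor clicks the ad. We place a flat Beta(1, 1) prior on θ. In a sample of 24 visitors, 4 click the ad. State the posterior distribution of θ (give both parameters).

Observing 4 successes and 20 failures updates Beta(1, 1) by adding the success and failure counts to the two shape parameters: α = 1+4 = 5, β = 1+20 = 21.

Posterior: Beta(5, 21)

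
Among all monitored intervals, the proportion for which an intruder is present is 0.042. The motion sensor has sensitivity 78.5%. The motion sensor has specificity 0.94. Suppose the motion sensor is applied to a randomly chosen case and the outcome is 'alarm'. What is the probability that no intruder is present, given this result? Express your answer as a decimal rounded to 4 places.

P(¬H | E) ≈ 0.6355

Let H be the event that an intruder is present. P(H) = 0.042, so P(¬H) = 0.958. With E the 'alarm' result, P(E|H) = 0.785 and P(E|¬H) = 0.06.
P(E) = 0.785·0.042 + 0.06·0.958 = 0.032970 + 0.057480 = 0.090450.
By Bayes' theorem, P(H|E) = 0.032970 / 0.090450 = 0.3645. Hence P(¬H|E) = 1 − 0.3645 = 0.6355.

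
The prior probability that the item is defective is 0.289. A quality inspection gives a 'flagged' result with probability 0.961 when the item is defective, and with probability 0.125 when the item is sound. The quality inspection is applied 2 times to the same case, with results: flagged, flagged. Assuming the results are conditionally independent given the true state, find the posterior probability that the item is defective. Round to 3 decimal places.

With H the event that the item is defective, the joint likelihood of the observed sequence is P(data|H) = 0.961·0.961 = 0.92352 and P(data|¬H) = 0.125·0.125 = 0.015625.
Bayes: P(H|data) = 0.289·0.92352 / (0.289·0.92352 + 0.711·0.015625) = 0.26690/0.27801 = 0.9600.

Posterior P(H) ≈ 0.960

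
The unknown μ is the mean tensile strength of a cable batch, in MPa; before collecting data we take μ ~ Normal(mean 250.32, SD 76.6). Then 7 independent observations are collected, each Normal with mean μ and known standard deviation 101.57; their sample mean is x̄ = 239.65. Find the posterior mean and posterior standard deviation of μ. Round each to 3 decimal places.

With known σ, the Normal prior is conjugate. Weight on the data is w = (n/σ²)/(n/σ² + 1/τ₀²) = 0.00067853/(0.00067853+0.00017043) = 0.79925.
Posterior mean = w·x̄ + (1−w)·μ₀ = 0.79925·239.65 + 0.20075·250.32 = 241.792. Posterior variance = 1/(0.00067853+0.00017043) = 1177.92, so SD = 34.321.

Posterior mean ≈ 241.792; posterior SD ≈ 34.321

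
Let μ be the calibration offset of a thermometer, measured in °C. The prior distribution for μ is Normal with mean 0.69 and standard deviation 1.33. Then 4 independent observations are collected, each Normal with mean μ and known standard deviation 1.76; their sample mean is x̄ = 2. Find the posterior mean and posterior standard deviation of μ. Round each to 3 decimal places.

Posterior mean ≈ 1.601; posterior SD ≈ 0.734

Prior precision 1/τ₀² = 1/1.33² = 0.565323; data precision n/σ² = 4/1.76² = 1.29132.
Posterior precision = 0.565323 + 1.29132 = 1.85665, giving posterior SD = 1/√1.85665 = 0.734.
Posterior mean = (0.565323·0.69 + 1.29132·2) / 1.85665 = 1.601.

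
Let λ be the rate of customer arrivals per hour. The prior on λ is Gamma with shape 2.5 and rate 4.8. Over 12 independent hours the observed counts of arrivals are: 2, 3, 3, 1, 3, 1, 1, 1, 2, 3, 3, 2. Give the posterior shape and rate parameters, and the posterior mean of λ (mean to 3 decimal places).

Posterior: Gamma(shape=27.5, rate=16.8); mean ≈ 1.637

The Poisson likelihood adds the total count to the shape and the number of exposure periods to the rate. Here ∑xᵢ = 25 and n = 12, so shape 2.5→27.5 and rate 4.8→16.8.
E[λ | data] = 27.5/16.8 = 1.637.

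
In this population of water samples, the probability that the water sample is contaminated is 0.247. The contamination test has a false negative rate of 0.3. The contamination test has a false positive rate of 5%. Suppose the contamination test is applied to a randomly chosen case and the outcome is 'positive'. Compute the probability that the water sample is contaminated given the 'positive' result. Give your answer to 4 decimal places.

P(H | E) ≈ 0.8212

Write H for 'the water sample is contaminated'. Prior odds H:¬H = 0.247/0.753 = 0.32802. For the 'positive' outcome, the likelihood ratio is 0.7/0.05 = 14.000.
Posterior odds = 0.32802 × 14.000 = 4.5923, so P(H|E) = 4.5923/(1+4.5923) = 0.8212.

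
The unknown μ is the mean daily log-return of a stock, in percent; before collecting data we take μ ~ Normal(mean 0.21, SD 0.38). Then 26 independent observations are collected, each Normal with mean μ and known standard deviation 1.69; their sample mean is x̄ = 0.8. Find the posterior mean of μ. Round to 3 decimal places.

Prior precision 1/τ₀² = 1/0.38² = 6.92521; data precision n/σ² = 26/1.69² = 9.10332.
Posterior precision = 6.92521 + 9.10332 = 16.0285.
Posterior mean = (6.92521·0.21 + 9.10332·0.8) / 16.0285 = 0.545.

Posterior mean ≈ 0.545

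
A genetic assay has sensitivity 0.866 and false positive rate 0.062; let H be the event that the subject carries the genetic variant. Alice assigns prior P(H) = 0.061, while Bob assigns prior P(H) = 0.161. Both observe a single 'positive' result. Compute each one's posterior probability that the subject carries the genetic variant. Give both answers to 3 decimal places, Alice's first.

Alice: 0.476; Bob: 0.728

P('+'|H) = 0.866, P('+'|¬H) = 0.062.
Alice: numerator 0.866·0.061 = 0.052826; evidence = 0.052826+0.062·0.939 = 0.11104; posterior = 0.476.
Bob: numerator 0.866·0.161 = 0.13943; evidence = 0.13943+0.062·0.839 = 0.19144; posterior = 0.728.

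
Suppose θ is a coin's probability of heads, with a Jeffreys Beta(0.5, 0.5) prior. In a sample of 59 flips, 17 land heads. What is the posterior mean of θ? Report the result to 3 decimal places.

Observing 17 successes and 42 failures updates Beta(0.5, 0.5) by adding the success and failure counts to the two shape parameters: α = 0.5+17 = 17.5, β = 0.5+42 = 42.5.
Posterior mean = α/(α+β) = 17.5/60 = 0.292.

Posterior mean ≈ 0.292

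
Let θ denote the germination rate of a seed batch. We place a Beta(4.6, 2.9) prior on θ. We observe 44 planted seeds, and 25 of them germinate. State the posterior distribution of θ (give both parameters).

The binomial likelihood is conjugate to the Beta prior: with 25 successes and 19 failures, the posterior is Beta(4.6+25, 2.9+19) = Beta(29.6, 21.9).

Posterior: Beta(29.6, 21.9)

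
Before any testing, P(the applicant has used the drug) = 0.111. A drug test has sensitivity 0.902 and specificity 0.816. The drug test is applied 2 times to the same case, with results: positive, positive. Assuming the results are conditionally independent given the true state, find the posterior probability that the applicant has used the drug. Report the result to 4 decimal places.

Posterior P(H) ≈ 0.7500

Let H be the event that the applicant has used the drug; start with P(H) = 0.111. P('positive'|H) = 0.902, P('positive'|¬H) = 0.184.
Update on result 1 ('positive'): P(H) ← 0.902·0.1110 / (0.902·0.1110 + 0.184·0.8890) = 0.10012/0.26370 = 0.3797.
Update on result 2 ('positive'): P(H) ← 0.902·0.3797 / (0.902·0.3797 + 0.184·0.6203) = 0.34248/0.45661 = 0.7500.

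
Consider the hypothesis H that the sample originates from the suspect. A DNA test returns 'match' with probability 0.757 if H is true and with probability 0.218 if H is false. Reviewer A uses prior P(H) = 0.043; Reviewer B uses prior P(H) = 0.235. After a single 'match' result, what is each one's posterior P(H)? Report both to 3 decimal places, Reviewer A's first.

Reviewer A: 0.135; Reviewer B: 0.516

The likelihood ratio for a 'match' result is 0.757/0.218 = 3.4725.
Reviewer A: prior odds 0.043/0.957 = 0.044932; posterior odds 0.15603; posterior probability 0.135.
Reviewer B: prior odds 0.235/0.765 = 0.30719; posterior odds 1.0667; posterior probability 0.516.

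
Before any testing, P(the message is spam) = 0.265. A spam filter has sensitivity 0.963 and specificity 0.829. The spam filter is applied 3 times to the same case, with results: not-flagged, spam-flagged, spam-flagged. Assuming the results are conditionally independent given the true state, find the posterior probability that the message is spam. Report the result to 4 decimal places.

Let H be the event that the message is spam; start with P(H) = 0.265. P('spam-flagged'|H) = 0.963, P('spam-flagged'|¬H) = 0.171.
Update on result 1 ('not-flagged'): P(H) ← 0.037·0.2650 / (0.037·0.2650 + 0.829·0.7350) = 0.0098050/0.61912 = 0.0158.
Update on result 2 ('spam-flagged'): P(H) ← 0.963·0.0158 / (0.963·0.0158 + 0.171·0.9842) = 0.015251/0.18354 = 0.0831.
Update on result 3 ('spam-flagged'): P(H) ← 0.963·0.0831 / (0.963·0.0831 + 0.171·0.9169) = 0.080018/0.23681 = 0.3379.

Posterior P(H) ≈ 0.3379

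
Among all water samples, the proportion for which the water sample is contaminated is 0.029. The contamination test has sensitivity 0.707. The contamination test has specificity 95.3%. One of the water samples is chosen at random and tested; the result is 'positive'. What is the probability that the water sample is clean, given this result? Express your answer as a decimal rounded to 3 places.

Write H for 'the water sample is contaminated'. Prior odds H:¬H = 0.029/0.971 = 0.029866. For the 'positive' outcome, the likelihood ratio is 0.707/0.047 = 15.043.
Posterior odds = 0.029866 × 15.043 = 0.44926, so P(H|E) = 0.44926/(1+0.44926) = 0.310. Then P(¬H|E) = 1 − 0.310 = 0.690.

P(¬H | E) ≈ 0.690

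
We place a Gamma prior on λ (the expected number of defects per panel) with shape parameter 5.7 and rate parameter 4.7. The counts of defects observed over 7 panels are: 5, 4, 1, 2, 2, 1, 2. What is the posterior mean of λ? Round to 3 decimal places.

The Poisson likelihood adds the total count to the shape and the number of exposure periods to the rate. Here ∑xᵢ = 17 and n = 7, so shape 5.7→22.7 and rate 4.7→11.7.
E[λ | data] = 22.7/11.7 = 1.940.

Posterior mean ≈ 1.940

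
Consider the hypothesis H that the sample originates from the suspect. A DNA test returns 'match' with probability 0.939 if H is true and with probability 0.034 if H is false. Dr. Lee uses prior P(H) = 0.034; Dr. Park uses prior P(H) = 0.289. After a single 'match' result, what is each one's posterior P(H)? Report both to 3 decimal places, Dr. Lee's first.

The likelihood ratio for a 'match' result is 0.939/0.034 = 27.618.
Dr. Lee: prior odds 0.034/0.966 = 0.035197; posterior odds 0.97205; posterior probability 0.493.
Dr. Park: prior odds 0.289/0.711 = 0.40647; posterior odds 11.226; posterior probability 0.918.

Dr. Lee: 0.493; Dr. Park: 0.918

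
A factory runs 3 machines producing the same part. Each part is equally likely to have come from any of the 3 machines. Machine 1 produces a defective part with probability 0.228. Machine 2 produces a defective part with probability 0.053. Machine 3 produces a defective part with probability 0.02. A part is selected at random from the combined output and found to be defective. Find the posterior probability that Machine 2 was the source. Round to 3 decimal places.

Tabulate prior·likelihood by source: [1] prior 0.333333, lik 0.228, product 0.07600; [2] prior 0.333333, lik 0.053, product 0.01767; [3] prior 0.333333, lik 0.02, product 0.006667.
Normalizing constant = 0.10033; the posterior for Machine 2 is its product over the sum, 0.01767/0.10033 = 0.176.

Posterior probability ≈ 0.176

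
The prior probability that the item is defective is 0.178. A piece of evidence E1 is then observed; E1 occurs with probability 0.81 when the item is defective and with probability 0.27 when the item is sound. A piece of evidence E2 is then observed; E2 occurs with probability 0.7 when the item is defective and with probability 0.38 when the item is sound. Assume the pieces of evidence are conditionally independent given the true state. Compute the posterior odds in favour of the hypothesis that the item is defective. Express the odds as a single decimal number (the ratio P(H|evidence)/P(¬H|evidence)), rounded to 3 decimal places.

Posterior odds ≈ 1.197

Prior odds = 0.178/(1−0.178) = 0.21655.
Likelihood ratio for E1 = 0.81/0.27 = 3.0000.
Likelihood ratio for E2 = 0.7/0.38 = 1.8421.
Posterior odds = prior odds × LR₁ × LR₂ = 1.1967.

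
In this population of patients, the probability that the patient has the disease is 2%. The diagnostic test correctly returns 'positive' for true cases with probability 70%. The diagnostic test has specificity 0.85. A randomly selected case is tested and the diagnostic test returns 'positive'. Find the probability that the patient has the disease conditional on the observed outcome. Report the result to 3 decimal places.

P(H | E) ≈ 0.087

Write H for 'the patient has the disease'. Prior odds H:¬H = 0.02/0.98 = 0.020408. For the 'positive' outcome, the likelihood ratio is 0.7/0.15 = 4.6667.
Posterior odds = 0.020408 × 4.6667 = 0.095238, so P(H|E) = 0.095238/(1+0.095238) = 0.087.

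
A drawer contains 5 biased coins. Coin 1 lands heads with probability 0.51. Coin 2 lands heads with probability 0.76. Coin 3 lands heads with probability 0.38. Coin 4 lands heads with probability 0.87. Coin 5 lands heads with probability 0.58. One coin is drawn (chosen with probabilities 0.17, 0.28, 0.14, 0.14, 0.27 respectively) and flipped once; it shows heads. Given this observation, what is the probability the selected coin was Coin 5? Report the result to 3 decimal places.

P(heads|C1) = 0.51; P(heads|C2) = 0.76; P(heads|C3) = 0.38; P(heads|C4) = 0.87; P(heads|C5) = 0.58.
Prior × likelihood for each source: 0.17·0.51=0.08670, 0.28·0.76=0.2128, 0.14·0.38=0.05320, 0.14·0.87=0.1218, 0.27·0.58=0.1566. Summing gives P(heads) = 0.63110.
P(Coin 5 | heads) = 0.1566 / 0.63110 = 0.248.

Posterior probability ≈ 0.248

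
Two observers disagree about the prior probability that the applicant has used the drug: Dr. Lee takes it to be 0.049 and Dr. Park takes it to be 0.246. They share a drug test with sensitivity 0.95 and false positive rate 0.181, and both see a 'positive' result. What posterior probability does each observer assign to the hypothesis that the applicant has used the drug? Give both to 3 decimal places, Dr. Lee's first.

Dr. Lee: 0.213; Dr. Park: 0.631

The likelihood ratio for a 'positive' result is 0.95/0.181 = 5.2486.
Dr. Lee: prior odds 0.049/0.951 = 0.051525; posterior odds 0.27043; posterior probability 0.213.
Dr. Park: prior odds 0.246/0.754 = 0.32626; posterior odds 1.7124; posterior probability 0.631.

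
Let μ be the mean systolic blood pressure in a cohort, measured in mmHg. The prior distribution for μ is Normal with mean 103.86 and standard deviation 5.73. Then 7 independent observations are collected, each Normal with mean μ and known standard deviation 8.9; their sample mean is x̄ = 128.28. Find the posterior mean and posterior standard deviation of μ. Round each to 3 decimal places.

Posterior mean ≈ 122.021; posterior SD ≈ 2.901

Prior precision 1/τ₀² = 1/5.73² = 0.0304573; data precision n/σ² = 7/8.9² = 0.0883727.
Posterior precision = 0.0304573 + 0.0883727 = 0.118830, giving posterior SD = 1/√0.118830 = 2.901.
Posterior mean = (0.0304573·103.86 + 0.0883727·128.28) / 0.118830 = 122.021.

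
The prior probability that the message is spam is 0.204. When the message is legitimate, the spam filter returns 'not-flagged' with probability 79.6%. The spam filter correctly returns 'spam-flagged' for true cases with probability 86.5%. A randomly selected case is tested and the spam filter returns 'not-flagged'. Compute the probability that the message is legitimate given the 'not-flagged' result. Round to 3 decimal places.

P(¬H | E) ≈ 0.958

Write H for 'the message is spam'. Prior odds H:¬H = 0.204/0.796 = 0.25628. For the 'not-flagged' outcome, the likelihood ratio is 0.135/0.796 = 0.16960.
Posterior odds = 0.25628 × 0.16960 = 0.043465, so P(H|E) = 0.043465/(1+0.043465) = 0.042. Then P(¬H|E) = 1 − 0.042 = 0.958.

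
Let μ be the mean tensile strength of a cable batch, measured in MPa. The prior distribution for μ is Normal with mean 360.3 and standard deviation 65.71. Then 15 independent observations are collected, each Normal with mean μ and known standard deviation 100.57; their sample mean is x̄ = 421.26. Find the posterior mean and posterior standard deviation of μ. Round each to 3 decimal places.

Posterior mean ≈ 413.026; posterior SD ≈ 24.150

Prior precision 1/τ₀² = 1/65.71² = 0.00023160; data precision n/σ² = 15/100.57² = 0.00148305.
Posterior precision = 0.00023160 + 0.00148305 = 0.00171464, giving posterior SD = 1/√0.00171464 = 24.150.
Posterior mean = (0.00023160·360.3 + 0.00148305·421.26) / 0.00171464 = 413.026.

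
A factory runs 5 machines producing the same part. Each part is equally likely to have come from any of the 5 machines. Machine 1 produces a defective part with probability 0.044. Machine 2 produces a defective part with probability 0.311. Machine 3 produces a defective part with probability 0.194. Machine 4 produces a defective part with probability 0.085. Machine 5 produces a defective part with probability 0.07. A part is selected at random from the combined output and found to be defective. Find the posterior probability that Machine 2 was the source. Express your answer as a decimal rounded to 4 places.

Posterior probability ≈ 0.4418

Tabulate prior·likelihood by source: [1] prior 0.2, lik 0.044, product 0.008800; [2] prior 0.2, lik 0.311, product 0.06220; [3] prior 0.2, lik 0.194, product 0.03880; [4] prior 0.2, lik 0.085, product 0.01700; [5] prior 0.2, lik 0.07, product 0.01400.
Normalizing constant = 0.14080; the posterior for Machine 2 is its product over the sum, 0.06220/0.14080 = 0.4418.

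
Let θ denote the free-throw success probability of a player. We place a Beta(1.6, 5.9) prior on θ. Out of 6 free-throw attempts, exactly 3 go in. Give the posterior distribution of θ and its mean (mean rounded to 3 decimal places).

Posterior: Beta(4.6, 8.9); mean ≈ 0.341

The binomial likelihood is conjugate to the Beta prior: with 3 successes and 3 failures, the posterior is Beta(1.6+3, 5.9+3) = Beta(4.6, 8.9).
E[θ | data] = 4.6/(4.6+8.9) = 0.341.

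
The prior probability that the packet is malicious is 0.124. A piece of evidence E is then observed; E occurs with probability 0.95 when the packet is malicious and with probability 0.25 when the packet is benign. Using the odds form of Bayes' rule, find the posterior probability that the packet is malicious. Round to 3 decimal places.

Prior odds = 0.124/(1−0.124) = 0.14155. In log-odds, ln(0.14155) = -1.9551.
Add log likelihood ratio: ln(3.8000) = 1.3350.
Posterior log-odds = -0.62008, so posterior odds = exp(-0.62008) = 0.53790. Converting, P(H|E) = 0.53790/1.5379 = 0.350.

Posterior probability ≈ 0.350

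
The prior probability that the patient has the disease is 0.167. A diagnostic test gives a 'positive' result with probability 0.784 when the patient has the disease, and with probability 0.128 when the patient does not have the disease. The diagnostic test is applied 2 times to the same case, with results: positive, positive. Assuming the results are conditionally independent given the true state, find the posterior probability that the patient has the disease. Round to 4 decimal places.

Posterior P(H) ≈ 0.8826

With H the event that the patient has the disease, the joint likelihood of the observed sequence is P(data|H) = 0.784·0.784 = 0.61466 and P(data|¬H) = 0.128·0.128 = 0.016384.
Bayes: P(H|data) = 0.167·0.61466 / (0.167·0.61466 + 0.833·0.016384) = 0.10265/0.11630 = 0.8826.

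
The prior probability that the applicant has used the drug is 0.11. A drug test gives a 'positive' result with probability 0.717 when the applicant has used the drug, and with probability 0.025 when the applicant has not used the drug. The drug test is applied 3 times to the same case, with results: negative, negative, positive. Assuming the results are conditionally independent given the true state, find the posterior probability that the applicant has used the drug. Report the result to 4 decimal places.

Posterior P(H) ≈ 0.2300

With H the event that the applicant has used the drug, the joint likelihood of the observed sequence is P(data|H) = 0.283·0.283·0.717 = 0.057424 and P(data|¬H) = 0.975·0.975·0.025 = 0.023766.
Bayes: P(H|data) = 0.11·0.057424 / (0.11·0.057424 + 0.89·0.023766) = 0.0063166/0.027468 = 0.2300.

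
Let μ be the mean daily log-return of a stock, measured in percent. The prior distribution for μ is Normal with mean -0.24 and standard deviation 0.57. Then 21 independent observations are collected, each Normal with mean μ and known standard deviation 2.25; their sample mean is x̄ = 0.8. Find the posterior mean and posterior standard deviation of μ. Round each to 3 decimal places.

Posterior mean ≈ 0.357; posterior SD ≈ 0.372

Prior precision 1/τ₀² = 1/0.57² = 3.07787; data precision n/σ² = 21/2.25² = 4.14815.
Posterior precision = 3.07787 + 4.14815 = 7.22602, giving posterior SD = 1/√7.22602 = 0.372.
Posterior mean = (3.07787·-0.24 + 4.14815·0.8) / 7.22602 = 0.357.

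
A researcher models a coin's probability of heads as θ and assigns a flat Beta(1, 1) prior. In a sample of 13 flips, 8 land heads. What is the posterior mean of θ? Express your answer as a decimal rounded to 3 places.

The binomial likelihood is conjugate to the Beta prior: with 8 successes and 5 failures, the posterior is Beta(1+8, 1+5) = Beta(9, 6).
E[θ | data] = 9/(9+6) = 0.600.

Posterior mean ≈ 0.600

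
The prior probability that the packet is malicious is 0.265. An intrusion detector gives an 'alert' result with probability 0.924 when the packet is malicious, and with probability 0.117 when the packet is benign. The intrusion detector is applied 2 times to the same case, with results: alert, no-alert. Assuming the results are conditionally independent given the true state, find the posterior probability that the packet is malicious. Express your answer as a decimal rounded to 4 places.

Let H be the event that the packet is malicious; start with P(H) = 0.265. P('alert'|H) = 0.924, P('alert'|¬H) = 0.117.
Update on result 1 ('alert'): P(H) ← 0.924·0.2650 / (0.924·0.2650 + 0.117·0.7350) = 0.24486/0.33086 = 0.7401.
Update on result 2 ('no-alert'): P(H) ← 0.076·0.7401 / (0.076·0.7401 + 0.883·0.2599) = 0.056246/0.28575 = 0.1968.

Posterior P(H) ≈ 0.1968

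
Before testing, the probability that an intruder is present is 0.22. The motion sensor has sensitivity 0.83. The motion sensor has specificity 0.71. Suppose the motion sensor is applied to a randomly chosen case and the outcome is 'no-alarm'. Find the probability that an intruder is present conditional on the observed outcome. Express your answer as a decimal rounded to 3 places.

Let H be the event that an intruder is present. P(H) = 0.22, so P(¬H) = 0.78. With E the 'no-alarm' result, P(E|H) = 0.17 and P(E|¬H) = 0.71.
P(E) = 0.17·0.22 + 0.71·0.78 = 0.037400 + 0.55380 = 0.59120.
By Bayes' theorem, P(H|E) = 0.037400 / 0.59120 = 0.063.

P(H | E) ≈ 0.063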